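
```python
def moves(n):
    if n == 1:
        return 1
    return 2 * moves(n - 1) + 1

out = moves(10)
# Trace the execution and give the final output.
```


moves(10)
= 2 * moves(9) + 1
= 2 * (2 * moves(8) + 1) + 1
= 2 * (2 * (2 * moves(7) + 1) + 1) + 1
= 2 * (2 * (2 * (2 * moves(6) + 1) + 1) + 1) + 1
= 2 * (2 * (2 * (2 * (2 * moves(5) + 1) + 1) + 1) + 1) + 1
= 2 * (2 * (2 * (2 * (2 * (2 * moves(4) + 1) + 1) + 1) + 1) + 1) + 1
= 2 * (2 * (2 * (2 * (2 * (2 * (2 * moves(3) + 1) + 1) + 1) + 1) + 1) + 1) + 1
= 2 * (2 * (2 * (2 * (2 * (2 * (2 * (2 * moves(2) + 1) + 1) + 1) + 1) + 1) + 1) + 1) + 1
= 2 * (2 * (2 * (2 * (2 * (2 * (2 * (2 * (2 * moves(1) + 1) + 1) + 1) + 1) + 1) + 1) + 1) + 1) + 1
Now compute bottom-up:
moves(1) = 1
moves(2) = 2 * 1 + 1 = 3
moves(3) = 2 * 3 + 1 = 7
moves(4) = 2 * 7 + 1 = 15
moves(5) = 2 * 15 + 1 = 31
moves(6) = 2 * 31 + 1 = 63
moves(7) = 2 * 63 + 1 = 127
moves(8) = 2 * 127 + 1 = 255
moves(9) = 2 * 255 + 1 = 511
moves(10) = 2 * 511 + 1 = 1023
= 1023


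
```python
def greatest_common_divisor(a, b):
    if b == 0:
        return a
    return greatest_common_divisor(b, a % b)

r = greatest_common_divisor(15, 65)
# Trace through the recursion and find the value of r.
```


greatest_common_divisor(15, 65)
= greatest_common_divisor(65, 15 % 65) = greatest_common_divisor(65, 15)
= greatest_common_divisor(15, 65 % 15) = greatest_common_divisor(15, 5)
= greatest_common_divisor(5, 15 % 5) = greatest_common_divisor(5, 0)
b == 0, return a = 5


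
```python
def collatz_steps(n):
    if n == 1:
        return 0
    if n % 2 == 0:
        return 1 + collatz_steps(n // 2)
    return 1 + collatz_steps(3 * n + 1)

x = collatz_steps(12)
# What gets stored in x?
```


collatz_steps(12)
12 is even -> collatz_steps(6)
6 is even -> collatz_steps(3)
3 is odd -> 3*3+1 = 10 -> collatz_steps(10)
10 is even -> collatz_steps(5)
5 is odd -> 3*5+1 = 16 -> collatz_steps(16)
16 is even -> collatz_steps(8)
8 is even -> collatz_steps(4)
4 is even -> collatz_steps(2)
2 is even -> collatz_steps(1)
Reached 1 after 9 steps
= 9


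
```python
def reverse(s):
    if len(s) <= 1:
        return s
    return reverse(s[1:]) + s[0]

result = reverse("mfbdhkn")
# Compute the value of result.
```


reverse("mfbdhkn")
= reverse("fbdhkn") + "m"
= reverse("bdhkn") + "f" + "m"
= reverse("dhkn") + "b" + "f" + "m"
= reverse("hkn") + "d" + "b" + "f" + "m"
= reverse("kn") + "h" + "d" + "b" + "f" + "m"
= reverse("n") + "k" + "h" + "d" + "b" + "f" + "m"
= "n" + "k" + "h" + "d" + "b" + "f" + "m"
= "nkhdbfm"


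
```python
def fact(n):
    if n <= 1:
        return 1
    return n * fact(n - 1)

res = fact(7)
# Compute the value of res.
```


fact(7)
= 7 * fact(6)
= 7 * 6 * fact(5)
= 7 * 6 * 5 * fact(4)
= 7 * 6 * 5 * 4 * fact(3)
= 7 * 6 * 5 * 4 * 3 * fact(2)
= 7 * 6 * 5 * 4 * 3 * 2 * fact(1)
= 7 * 6 * 5 * 4 * 3 * 2 * 1
= 5040


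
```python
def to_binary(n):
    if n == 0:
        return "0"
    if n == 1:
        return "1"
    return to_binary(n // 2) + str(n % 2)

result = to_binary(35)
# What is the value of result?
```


to_binary(35)
= to_binary(17) + "1"
= to_binary(8) + "1" + "1"
= to_binary(4) + "0" + "1" + "1"
= to_binary(2) + "0" + "0" + "1" + "1"
= to_binary(1) + "0" + "0" + "0" + "1" + "1"
= "1" + "0" + "0" + "0" + "1" + "1"
= "100011"


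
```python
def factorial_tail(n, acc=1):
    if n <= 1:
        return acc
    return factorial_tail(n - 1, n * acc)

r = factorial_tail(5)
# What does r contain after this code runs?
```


factorial_tail(5, 1)
= factorial_tail(4, 5 * 1) = factorial_tail(4, 5)
= factorial_tail(3, 4 * 5) = factorial_tail(3, 20)
= factorial_tail(2, 3 * 20) = factorial_tail(2, 60)
= factorial_tail(1, 2 * 60) = factorial_tail(1, 120)
n <= 1, return acc = 120


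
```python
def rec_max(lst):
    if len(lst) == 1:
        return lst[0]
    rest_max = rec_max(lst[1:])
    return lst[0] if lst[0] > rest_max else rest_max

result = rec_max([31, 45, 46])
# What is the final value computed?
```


rec_max([31, 45, 46])
= compare 31 with rec_max([45, 46])
= compare 45 with rec_max([46])
Base: rec_max([46]) = 46
compare 45 with 46: max = 46
compare 31 with 46: max = 46
= 46


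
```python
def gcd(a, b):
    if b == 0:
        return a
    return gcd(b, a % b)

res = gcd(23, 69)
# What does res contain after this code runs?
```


gcd(23, 69)
= gcd(69, 23 % 69) = gcd(69, 23)
= gcd(23, 69 % 23) = gcd(23, 0)
b == 0, return a = 23


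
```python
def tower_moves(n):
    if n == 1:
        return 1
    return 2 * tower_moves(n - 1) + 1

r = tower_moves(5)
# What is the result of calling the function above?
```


tower_moves(5)
= 2 * tower_moves(4) + 1
= 2 * (2 * tower_moves(3) + 1) + 1
= 2 * (2 * (2 * tower_moves(2) + 1) + 1) + 1
= 2 * (2 * (2 * (2 * tower_moves(1) + 1) + 1) + 1) + 1
Now compute bottom-up:
tower_moves(1) = 1
tower_moves(2) = 2 * 1 + 1 = 3
tower_moves(3) = 2 * 3 + 1 = 7
tower_moves(4) = 2 * 7 + 1 = 15
tower_moves(5) = 2 * 15 + 1 = 31
= 31


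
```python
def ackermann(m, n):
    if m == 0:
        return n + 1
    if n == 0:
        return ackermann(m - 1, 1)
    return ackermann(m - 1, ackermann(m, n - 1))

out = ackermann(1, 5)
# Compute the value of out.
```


ackermann(1, 5)
= ackermann(0, ackermann(1, 4))
First compute ackermann(1, 4) = 6
= ackermann(0, 6)
= 7


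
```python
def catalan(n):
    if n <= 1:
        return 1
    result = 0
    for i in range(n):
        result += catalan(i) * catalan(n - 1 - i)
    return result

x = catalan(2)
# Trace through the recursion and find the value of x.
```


catalan(2)
= sum of catalan(i) * catalan(2-1-i) for i in 0..1
  catalan(0)*catalan(1) = 1*1 = 1
  catalan(1)*catalan(0) = 1*1 = 1
= 1 + 1
= 2


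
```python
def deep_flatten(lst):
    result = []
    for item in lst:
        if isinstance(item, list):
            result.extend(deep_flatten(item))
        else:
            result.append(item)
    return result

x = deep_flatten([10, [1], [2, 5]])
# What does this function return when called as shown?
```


deep_flatten([10, [1], [2, 5]])
Processing each element:
  10 is not a list -> append 10
  [1] is a list -> deep_flatten recursively -> [1]
  [2, 5] is a list -> deep_flatten recursively -> [2, 5]
= [10, 1, 2, 5]


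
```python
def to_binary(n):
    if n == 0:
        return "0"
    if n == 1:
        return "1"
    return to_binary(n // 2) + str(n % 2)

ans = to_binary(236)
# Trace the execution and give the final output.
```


to_binary(236)
= to_binary(118) + "0"
= to_binary(59) + "0" + "0"
= to_binary(29) + "1" + "0" + "0"
= to_binary(14) + "1" + "1" + "0" + "0"
= to_binary(7) + "0" + "1" + "1" + "0" + "0"
= to_binary(3) + "1" + "0" + "1" + "1" + "0" + "0"
= to_binary(1) + "1" + "1" + "0" + "1" + "1" + "0" + "0"
= "1" + "1" + "1" + "0" + "1" + "1" + "0" + "0"
= "11101100"


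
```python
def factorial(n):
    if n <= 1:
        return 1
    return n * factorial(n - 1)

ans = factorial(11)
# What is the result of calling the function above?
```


factorial(11)
= 11 * factorial(10)
= 11 * 10 * factorial(9)
= 11 * 10 * 9 * factorial(8)
= 11 * 10 * 9 * 8 * factorial(7)
= 11 * 10 * 9 * 8 * 7 * factorial(6)
= 11 * 10 * 9 * 8 * 7 * 6 * factorial(5)
= 11 * 10 * 9 * 8 * 7 * 6 * 5 * factorial(4)
= 11 * 10 * 9 * 8 * 7 * 6 * 5 * 4 * factorial(3)
= 11 * 10 * 9 * 8 * 7 * 6 * 5 * 4 * 3 * factorial(2)
= 11 * 10 * 9 * 8 * 7 * 6 * 5 * 4 * 3 * 2 * factorial(1)
= 11 * 10 * 9 * 8 * 7 * 6 * 5 * 4 * 3 * 2 * 1
= 39916800


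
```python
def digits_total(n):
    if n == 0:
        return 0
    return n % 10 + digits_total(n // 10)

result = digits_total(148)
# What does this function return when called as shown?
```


digits_total(148)
= 8 + digits_total(14)
= 8 + 4 + digits_total(1)
= 8 + 4 + 1 + digits_total(0)
= 8 + 4 + 1 + 0
= 13


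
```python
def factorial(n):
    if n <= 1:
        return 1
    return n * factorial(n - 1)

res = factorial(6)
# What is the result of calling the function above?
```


factorial(6)
= 6 * factorial(5)
= 6 * 5 * factorial(4)
= 6 * 5 * 4 * factorial(3)
= 6 * 5 * 4 * 3 * factorial(2)
= 6 * 5 * 4 * 3 * 2 * factorial(1)
= 6 * 5 * 4 * 3 * 2 * 1
= 720


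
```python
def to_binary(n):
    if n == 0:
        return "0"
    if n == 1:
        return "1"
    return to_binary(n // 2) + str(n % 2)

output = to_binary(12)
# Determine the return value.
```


to_binary(12)
= to_binary(6) + "0"
= to_binary(3) + "0" + "0"
= to_binary(1) + "1" + "0" + "0"
= "1" + "1" + "0" + "0"
= "1100"


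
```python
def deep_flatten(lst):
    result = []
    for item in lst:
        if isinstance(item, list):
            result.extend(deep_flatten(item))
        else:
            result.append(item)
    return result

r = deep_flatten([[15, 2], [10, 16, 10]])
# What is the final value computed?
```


deep_flatten([[15, 2], [10, 16, 10]])
Processing each element:
  [15, 2] is a list -> deep_flatten recursively -> [15, 2]
  [10, 16, 10] is a list -> deep_flatten recursively -> [10, 16, 10]
= [15, 2, 10, 16, 10]


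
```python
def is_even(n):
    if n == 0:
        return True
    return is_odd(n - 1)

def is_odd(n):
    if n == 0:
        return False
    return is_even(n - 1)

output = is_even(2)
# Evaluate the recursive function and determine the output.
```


is_even(2)
= is_odd(1)
= is_even(0)
n == 0: return True
= True


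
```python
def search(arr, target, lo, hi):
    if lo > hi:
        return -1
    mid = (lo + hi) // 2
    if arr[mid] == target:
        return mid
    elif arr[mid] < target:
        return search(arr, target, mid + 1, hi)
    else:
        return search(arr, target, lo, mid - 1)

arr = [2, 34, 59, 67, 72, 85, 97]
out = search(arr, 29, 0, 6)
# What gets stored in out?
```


search(arr, 29, 0, 6)
lo=0, hi=6, mid=3, arr[mid]=67
67 > 29, search left half
lo=0, hi=2, mid=1, arr[mid]=34
34 > 29, search left half
lo=0, hi=0, mid=0, arr[mid]=2
2 < 29, search right half
lo > hi, target not found, return -1
= -1


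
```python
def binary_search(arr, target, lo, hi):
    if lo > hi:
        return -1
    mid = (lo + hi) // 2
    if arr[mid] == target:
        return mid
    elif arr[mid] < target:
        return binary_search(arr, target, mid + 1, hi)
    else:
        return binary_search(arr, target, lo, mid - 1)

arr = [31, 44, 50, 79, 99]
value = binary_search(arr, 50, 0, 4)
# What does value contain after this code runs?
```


binary_search(arr, 50, 0, 4)
lo=0, hi=4, mid=2, arr[mid]=50
arr[2] == 50, found at index 2
= 2


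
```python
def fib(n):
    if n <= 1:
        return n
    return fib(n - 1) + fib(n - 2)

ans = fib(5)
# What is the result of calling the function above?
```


fib(5)
= fib(4) + fib(3)
= (fib(3) + fib(2)) + fib(3)
Computing bottom-up: fib(0)=0, fib(1)=1, fib(2)=1, fib(3)=2, fib(4)=3, fib(5)=5
= 5


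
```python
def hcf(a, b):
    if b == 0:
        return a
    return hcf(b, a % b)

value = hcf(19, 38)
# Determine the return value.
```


hcf(19, 38)
= hcf(38, 19 % 38) = hcf(38, 19)
= hcf(19, 38 % 19) = hcf(19, 0)
b == 0, return a = 19


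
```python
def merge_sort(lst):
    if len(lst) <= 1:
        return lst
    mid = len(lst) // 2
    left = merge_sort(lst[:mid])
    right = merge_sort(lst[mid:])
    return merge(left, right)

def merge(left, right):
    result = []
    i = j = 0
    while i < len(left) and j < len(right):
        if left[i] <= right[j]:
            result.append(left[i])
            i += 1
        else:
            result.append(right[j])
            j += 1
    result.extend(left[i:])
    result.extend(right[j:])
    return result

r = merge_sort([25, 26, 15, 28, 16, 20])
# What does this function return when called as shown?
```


merge_sort([25, 26, 15, 28, 16, 20])
Split into [25, 26, 15] and [28, 16, 20]
Left sorted: [15, 25, 26]
Right sorted: [16, 20, 28]
Merge [15, 25, 26] and [16, 20, 28]
= [15, 16, 20, 25, 26, 28]


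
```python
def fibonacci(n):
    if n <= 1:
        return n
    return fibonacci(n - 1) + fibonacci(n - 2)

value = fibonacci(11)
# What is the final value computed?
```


fibonacci(11)
= fibonacci(10) + fibonacci(9)
= (fibonacci(9) + fibonacci(8)) + fibonacci(9)
Computing bottom-up: fibonacci(0)=0, fibonacci(1)=1, fibonacci(2)=1, fibonacci(3)=2, fibonacci(4)=3, fibonacci(5)=5, fibonacci(6)=8, fibonacci(7)=13, fibonacci(8)=21, fibonacci(9)=34, fibonacci(10)=55, fibonacci(11)=89
= 89


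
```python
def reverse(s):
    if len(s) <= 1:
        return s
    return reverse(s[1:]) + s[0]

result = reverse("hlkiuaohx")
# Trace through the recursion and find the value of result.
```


reverse("hlkiuaohx")
= reverse("lkiuaohx") + "h"
= reverse("kiuaohx") + "l" + "h"
= reverse("iuaohx") + "k" + "l" + "h"
= reverse("uaohx") + "i" + "k" + "l" + "h"
= reverse("aohx") + "u" + "i" + "k" + "l" + "h"
= reverse("ohx") + "a" + "u" + "i" + "k" + "l" + "h"
= reverse("hx") + "o" + "a" + "u" + "i" + "k" + "l" + "h"
= reverse("x") + "h" + "o" + "a" + "u" + "i" + "k" + "l" + "h"
= "x" + "h" + "o" + "a" + "u" + "i" + "k" + "l" + "h"
= "xhoauiklh"


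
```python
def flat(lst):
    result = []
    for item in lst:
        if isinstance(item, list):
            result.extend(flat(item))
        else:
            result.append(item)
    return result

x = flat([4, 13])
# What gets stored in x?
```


flat([4, 13])
Processing each element:
  4 is not a list -> append 4
  13 is not a list -> append 13
= [4, 13]


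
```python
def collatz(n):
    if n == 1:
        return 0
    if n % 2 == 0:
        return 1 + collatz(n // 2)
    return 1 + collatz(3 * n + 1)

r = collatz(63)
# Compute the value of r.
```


collatz(63)
63 is odd -> 3*63+1 = 190 -> collatz(190)
190 is even -> collatz(95)
95 is odd -> 3*95+1 = 286 -> collatz(286)
286 is even -> collatz(143)
143 is odd -> 3*143+1 = 430 -> collatz(430)
430 is even -> collatz(215)
215 is odd -> 3*215+1 = 646 -> collatz(646)
646 is even -> collatz(323)
323 is odd -> 3*323+1 = 970 -> collatz(970)
970 is even -> collatz(485)
485 is odd -> 3*485+1 = 1456 -> collatz(1456)
1456 is even -> collatz(728)
728 is even -> collatz(364)
364 is even -> collatz(182)
182 is even -> collatz(91)
91 is odd -> 3*91+1 = 274 -> collatz(274)
274 is even -> collatz(137)
137 is odd -> 3*137+1 = 412 -> collatz(412)
412 is even -> collatz(206)
206 is even -> collatz(103)
103 is odd -> 3*103+1 = 310 -> collatz(310)
310 is even -> collatz(155)
155 is odd -> 3*155+1 = 466 -> collatz(466)
466 is even -> collatz(233)
233 is odd -> 3*233+1 = 700 -> collatz(700)
700 is even -> collatz(350)
350 is even -> collatz(175)
175 is odd -> 3*175+1 = 526 -> collatz(526)
526 is even -> collatz(263)
263 is odd -> 3*263+1 = 790 -> collatz(790)
790 is even -> collatz(395)
395 is odd -> 3*395+1 = 1186 -> collatz(1186)
1186 is even -> collatz(593)
593 is odd -> 3*593+1 = 1780 -> collatz(1780)
1780 is even -> collatz(890)
890 is even -> collatz(445)
445 is odd -> 3*445+1 = 1336 -> collatz(1336)
1336 is even -> collatz(668)
668 is even -> collatz(334)
334 is even -> collatz(167)
167 is odd -> 3*167+1 = 502 -> collatz(502)
502 is even -> collatz(251)
251 is odd -> 3*251+1 = 754 -> collatz(754)
754 is even -> collatz(377)
377 is odd -> 3*377+1 = 1132 -> collatz(1132)
1132 is even -> collatz(566)
566 is even -> collatz(283)
283 is odd -> 3*283+1 = 850 -> collatz(850)
850 is even -> collatz(425)
425 is odd -> 3*425+1 = 1276 -> collatz(1276)
1276 is even -> collatz(638)
638 is even -> collatz(319)
319 is odd -> 3*319+1 = 958 -> collatz(958)
958 is even -> collatz(479)
479 is odd -> 3*479+1 = 1438 -> collatz(1438)
1438 is even -> collatz(719)
719 is odd -> 3*719+1 = 2158 -> collatz(2158)
2158 is even -> collatz(1079)
1079 is odd -> 3*1079+1 = 3238 -> collatz(3238)
3238 is even -> collatz(1619)
1619 is odd -> 3*1619+1 = 4858 -> collatz(4858)
4858 is even -> collatz(2429)
2429 is odd -> 3*2429+1 = 7288 -> collatz(7288)
7288 is even -> collatz(3644)
3644 is even -> collatz(1822)
1822 is even -> collatz(911)
911 is odd -> 3*911+1 = 2734 -> collatz(2734)
2734 is even -> collatz(1367)
1367 is odd -> 3*1367+1 = 4102 -> collatz(4102)
4102 is even -> collatz(2051)
2051 is odd -> 3*2051+1 = 6154 -> collatz(6154)
6154 is even -> collatz(3077)
3077 is odd -> 3*3077+1 = 9232 -> collatz(9232)
9232 is even -> collatz(4616)
4616 is even -> collatz(2308)
2308 is even -> collatz(1154)
1154 is even -> collatz(577)
577 is odd -> 3*577+1 = 1732 -> collatz(1732)
1732 is even -> collatz(866)
866 is even -> collatz(433)
433 is odd -> 3*433+1 = 1300 -> collatz(1300)
1300 is even -> collatz(650)
650 is even -> collatz(325)
325 is odd -> 3*325+1 = 976 -> collatz(976)
976 is even -> collatz(488)
488 is even -> collatz(244)
244 is even -> collatz(122)
122 is even -> collatz(61)
61 is odd -> 3*61+1 = 184 -> collatz(184)
184 is even -> collatz(92)
92 is even -> collatz(46)
46 is even -> collatz(23)
23 is odd -> 3*23+1 = 70 -> collatz(70)
70 is even -> collatz(35)
35 is odd -> 3*35+1 = 106 -> collatz(106)
106 is even -> collatz(53)
53 is odd -> 3*53+1 = 160 -> collatz(160)
160 is even -> collatz(80)
80 is even -> collatz(40)
40 is even -> collatz(20)
20 is even -> collatz(10)
10 is even -> collatz(5)
5 is odd -> 3*5+1 = 16 -> collatz(16)
16 is even -> collatz(8)
8 is even -> collatz(4)
4 is even -> collatz(2)
2 is even -> collatz(1)
Reached 1 after 107 steps
= 107


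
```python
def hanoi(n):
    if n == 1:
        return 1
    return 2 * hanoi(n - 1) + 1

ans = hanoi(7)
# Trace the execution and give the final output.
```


hanoi(7)
= 2 * hanoi(6) + 1
= 2 * (2 * hanoi(5) + 1) + 1
= 2 * (2 * (2 * hanoi(4) + 1) + 1) + 1
= 2 * (2 * (2 * (2 * hanoi(3) + 1) + 1) + 1) + 1
= 2 * (2 * (2 * (2 * (2 * hanoi(2) + 1) + 1) + 1) + 1) + 1
= 2 * (2 * (2 * (2 * (2 * (2 * hanoi(1) + 1) + 1) + 1) + 1) + 1) + 1
Now compute bottom-up:
hanoi(1) = 1
hanoi(2) = 2 * 1 + 1 = 3
hanoi(3) = 2 * 3 + 1 = 7
hanoi(4) = 2 * 7 + 1 = 15
hanoi(5) = 2 * 15 + 1 = 31
hanoi(6) = 2 * 31 + 1 = 63
hanoi(7) = 2 * 63 + 1 = 127
= 127


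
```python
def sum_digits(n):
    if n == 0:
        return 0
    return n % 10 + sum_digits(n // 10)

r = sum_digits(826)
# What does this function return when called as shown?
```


sum_digits(826)
= 6 + sum_digits(82)
= 6 + 2 + sum_digits(8)
= 6 + 2 + 8 + sum_digits(0)
= 6 + 2 + 8 + 0
= 16


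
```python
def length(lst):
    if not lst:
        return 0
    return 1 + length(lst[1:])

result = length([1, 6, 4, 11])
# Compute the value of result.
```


length([1, 6, 4, 11])
= 1 + length([6, 4, 11])
= 1 + 1 + length([4, 11])
= 1 + 1 + 1 + length([11])
= 1 + 1 + 1 + 1 + length([])
= 1 + 1 + 1 + 1 + 0
= 4


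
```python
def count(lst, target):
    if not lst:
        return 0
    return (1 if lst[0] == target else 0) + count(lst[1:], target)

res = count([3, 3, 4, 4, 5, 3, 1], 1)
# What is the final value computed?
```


count([3, 3, 4, 4, 5, 3, 1], 1)
lst[0]=3 != 1: 0 + count([3, 4, 4, 5, 3, 1], 1)
lst[0]=3 != 1: 0 + count([4, 4, 5, 3, 1], 1)
lst[0]=4 != 1: 0 + count([4, 5, 3, 1], 1)
lst[0]=4 != 1: 0 + count([5, 3, 1], 1)
lst[0]=5 != 1: 0 + count([3, 1], 1)
lst[0]=3 != 1: 0 + count([1], 1)
lst[0]=1 == 1: 1 + count([], 1)
= 1


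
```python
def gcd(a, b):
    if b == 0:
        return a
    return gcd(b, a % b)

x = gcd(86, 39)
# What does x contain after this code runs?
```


gcd(86, 39)
= gcd(39, 86 % 39) = gcd(39, 8)
= gcd(8, 39 % 8) = gcd(8, 7)
= gcd(7, 8 % 7) = gcd(7, 1)
= gcd(1, 7 % 1) = gcd(1, 0)
b == 0, return a = 1


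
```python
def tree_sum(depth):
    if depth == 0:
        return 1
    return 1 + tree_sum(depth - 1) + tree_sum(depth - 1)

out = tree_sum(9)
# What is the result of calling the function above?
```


tree_sum(9)
= 1 + tree_sum(8) + tree_sum(8)
= 1 + 2 * tree_sum(8)
tree_sum(k) = 2^(k+1) - 1
tree_sum(0) = 1
tree_sum(1) = 3
tree_sum(2) = 7
tree_sum(3) = 15
tree_sum(4) = 31
tree_sum(9) = 2^10 - 1 = 1023


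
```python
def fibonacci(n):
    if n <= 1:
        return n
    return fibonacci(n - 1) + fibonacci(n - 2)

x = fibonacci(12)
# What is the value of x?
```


fibonacci(12)
= fibonacci(11) + fibonacci(10)
= (fibonacci(10) + fibonacci(9)) + fibonacci(10)
Computing bottom-up: fibonacci(0)=0, fibonacci(1)=1, fibonacci(2)=1, fibonacci(3)=2, fibonacci(4)=3, fibonacci(5)=5, fibonacci(6)=8, fibonacci(7)=13, fibonacci(8)=21, fibonacci(9)=34, fibonacci(10)=55, fibonacci(11)=89, fibonacci(12)=144
= 144


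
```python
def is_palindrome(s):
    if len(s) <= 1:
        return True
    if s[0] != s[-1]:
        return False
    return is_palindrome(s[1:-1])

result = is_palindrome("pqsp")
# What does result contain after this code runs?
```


is_palindrome("pqsp")
"pqsp": s[0]='p' == s[-1]='p' -> is_palindrome("qs")
"qs": s[0]='q' != s[-1]='s' -> False
= False


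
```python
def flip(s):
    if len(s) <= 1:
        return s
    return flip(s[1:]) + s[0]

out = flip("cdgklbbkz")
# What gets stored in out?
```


flip("cdgklbbkz")
= flip("dgklbbkz") + "c"
= flip("gklbbkz") + "d" + "c"
= flip("klbbkz") + "g" + "d" + "c"
= flip("lbbkz") + "k" + "g" + "d" + "c"
= flip("bbkz") + "l" + "k" + "g" + "d" + "c"
= flip("bkz") + "b" + "l" + "k" + "g" + "d" + "c"
= flip("kz") + "b" + "b" + "l" + "k" + "g" + "d" + "c"
= flip("z") + "k" + "b" + "b" + "l" + "k" + "g" + "d" + "c"
= "z" + "k" + "b" + "b" + "l" + "k" + "g" + "d" + "c"
= "zkbblkgdc"


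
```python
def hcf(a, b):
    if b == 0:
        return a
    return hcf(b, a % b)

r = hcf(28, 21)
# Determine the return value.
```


hcf(28, 21)
= hcf(21, 28 % 21) = hcf(21, 7)
= hcf(7, 21 % 7) = hcf(7, 0)
b == 0, return a = 7


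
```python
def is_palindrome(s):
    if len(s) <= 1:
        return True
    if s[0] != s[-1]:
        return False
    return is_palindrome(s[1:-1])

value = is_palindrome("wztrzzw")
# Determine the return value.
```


is_palindrome("wztrzzw")
"wztrzzw": s[0]='w' == s[-1]='w' -> is_palindrome("ztrzz")
"ztrzz": s[0]='z' == s[-1]='z' -> is_palindrome("trz")
"trz": s[0]='t' != s[-1]='z' -> False
= False


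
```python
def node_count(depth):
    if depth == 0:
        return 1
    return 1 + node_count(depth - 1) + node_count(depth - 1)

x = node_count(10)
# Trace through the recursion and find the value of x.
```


node_count(10)
= 1 + node_count(9) + node_count(9)
= 1 + 2 * node_count(9)
node_count(k) = 2^(k+1) - 1
node_count(0) = 1
node_count(1) = 3
node_count(2) = 7
node_count(3) = 15
node_count(4) = 31
node_count(10) = 2^11 - 1 = 2047


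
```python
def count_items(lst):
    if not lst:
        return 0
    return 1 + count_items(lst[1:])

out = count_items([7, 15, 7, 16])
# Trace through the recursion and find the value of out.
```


count_items([7, 15, 7, 16])
= 1 + count_items([15, 7, 16])
= 1 + 1 + count_items([7, 16])
= 1 + 1 + 1 + count_items([16])
= 1 + 1 + 1 + 1 + count_items([])
= 1 + 1 + 1 + 1 + 0
= 4


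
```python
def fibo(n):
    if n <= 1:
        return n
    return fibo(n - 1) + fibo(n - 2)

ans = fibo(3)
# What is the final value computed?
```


fibo(3)
= fibo(2) + fibo(1)
Computing bottom-up: fibo(0)=0, fibo(1)=1, fibo(2)=1, fibo(3)=2
= 2


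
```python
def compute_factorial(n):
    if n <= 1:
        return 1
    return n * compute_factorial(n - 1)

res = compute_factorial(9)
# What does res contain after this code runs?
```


compute_factorial(9)
= 9 * compute_factorial(8)
= 9 * 8 * compute_factorial(7)
= 9 * 8 * 7 * compute_factorial(6)
= 9 * 8 * 7 * 6 * compute_factorial(5)
= 9 * 8 * 7 * 6 * 5 * compute_factorial(4)
= 9 * 8 * 7 * 6 * 5 * 4 * compute_factorial(3)
= 9 * 8 * 7 * 6 * 5 * 4 * 3 * compute_factorial(2)
= 9 * 8 * 7 * 6 * 5 * 4 * 3 * 2 * compute_factorial(1)
= 9 * 8 * 7 * 6 * 5 * 4 * 3 * 2 * 1
= 362880


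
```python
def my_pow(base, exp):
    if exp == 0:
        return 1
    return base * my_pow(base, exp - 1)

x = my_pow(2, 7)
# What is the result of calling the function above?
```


my_pow(2, 7)
= 2 * my_pow(2, 6)
= 2 * 2 * my_pow(2, 5)
= 2 * 2 * 2 * my_pow(2, 4)
= 2 * 2 * 2 * 2 * my_pow(2, 3)
= 2 * 2 * 2 * 2 * 2 * my_pow(2, 2)
= 2 * 2 * 2 * 2 * 2 * 2 * my_pow(2, 1)
= 2 * 2 * 2 * 2 * 2 * 2 * 2 * my_pow(2, 0)
= 2 * 2 * 2 * 2 * 2 * 2 * 2 * 1
= 128


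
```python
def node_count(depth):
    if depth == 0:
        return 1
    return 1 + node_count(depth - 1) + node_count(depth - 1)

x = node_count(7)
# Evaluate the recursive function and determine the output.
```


node_count(7)
= 1 + node_count(6) + node_count(6)
= 1 + 2 * node_count(6)
node_count(k) = 2^(k+1) - 1
node_count(0) = 1
node_count(1) = 3
node_count(2) = 7
node_count(3) = 15
node_count(4) = 31
node_count(7) = 2^8 - 1 = 255


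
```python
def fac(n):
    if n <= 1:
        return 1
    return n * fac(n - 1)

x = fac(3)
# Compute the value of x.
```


fac(3)
= 3 * fac(2)
= 3 * 2 * fac(1)
= 3 * 2 * 1
= 6


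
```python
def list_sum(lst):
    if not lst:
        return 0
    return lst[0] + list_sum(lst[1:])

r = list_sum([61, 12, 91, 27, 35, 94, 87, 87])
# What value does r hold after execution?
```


list_sum([61, 12, 91, 27, 35, 94, 87, 87])
= 61 + list_sum([12, 91, 27, 35, 94, 87, 87])
= 61 + 12 + list_sum([91, 27, 35, 94, 87, 87])
= 61 + 12 + 91 + list_sum([27, 35, 94, 87, 87])
= 61 + 12 + 91 + 27 + list_sum([35, 94, 87, 87])
= 61 + 12 + 91 + 27 + 35 + list_sum([94, 87, 87])
= 61 + 12 + 91 + 27 + 35 + 94 + list_sum([87, 87])
= 61 + 12 + 91 + 27 + 35 + 94 + 87 + list_sum([87])
= 61 + 12 + 91 + 27 + 35 + 94 + 87 + 87 + list_sum([])
= 61 + 12 + 91 + 27 + 35 + 94 + 87 + 87 + 0
= 494


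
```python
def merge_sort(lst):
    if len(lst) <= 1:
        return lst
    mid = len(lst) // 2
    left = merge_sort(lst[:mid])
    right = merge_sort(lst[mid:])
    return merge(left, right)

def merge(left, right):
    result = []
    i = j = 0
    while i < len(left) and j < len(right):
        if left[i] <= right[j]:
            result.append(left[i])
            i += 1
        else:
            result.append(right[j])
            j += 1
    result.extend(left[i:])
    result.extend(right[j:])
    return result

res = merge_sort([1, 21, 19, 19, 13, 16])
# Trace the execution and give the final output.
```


merge_sort([1, 21, 19, 19, 13, 16])
Split into [1, 21, 19] and [19, 13, 16]
Left sorted: [1, 19, 21]
Right sorted: [13, 16, 19]
Merge [1, 19, 21] and [13, 16, 19]
= [1, 13, 16, 19, 19, 21]


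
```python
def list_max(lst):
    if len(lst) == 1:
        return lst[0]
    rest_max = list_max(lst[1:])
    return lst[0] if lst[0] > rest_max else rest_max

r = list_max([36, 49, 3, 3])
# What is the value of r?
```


list_max([36, 49, 3, 3])
= compare 36 with list_max([49, 3, 3])
= compare 49 with list_max([3, 3])
= compare 3 with list_max([3])
Base: list_max([3]) = 3
compare 3 with 3: max = 3
compare 49 with 3: max = 49
compare 36 with 49: max = 49
= 49


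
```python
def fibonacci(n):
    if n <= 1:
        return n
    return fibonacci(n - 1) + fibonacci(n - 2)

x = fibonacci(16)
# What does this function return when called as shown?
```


fibonacci(16)
= fibonacci(15) + fibonacci(14)
= (fibonacci(14) + fibonacci(13)) + fibonacci(14)
Computing bottom-up: fibonacci(0)=0, fibonacci(1)=1, fibonacci(2)=1, fibonacci(3)=2, fibonacci(4)=3, fibonacci(5)=5, fibonacci(6)=8, fibonacci(7)=13, fibonacci(8)=21, fibonacci(9)=34, fibonacci(10)=55, fibonacci(11)=89, fibonacci(12)=144, fibonacci(13)=233, fibonacci(14)=377, fibonacci(15)=610, fibonacci(16)=987
= 987


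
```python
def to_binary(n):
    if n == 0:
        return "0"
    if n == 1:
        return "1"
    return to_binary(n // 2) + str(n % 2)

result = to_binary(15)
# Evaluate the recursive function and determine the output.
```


to_binary(15)
= to_binary(7) + "1"
= to_binary(3) + "1" + "1"
= to_binary(1) + "1" + "1" + "1"
= "1" + "1" + "1" + "1"
= "1111"


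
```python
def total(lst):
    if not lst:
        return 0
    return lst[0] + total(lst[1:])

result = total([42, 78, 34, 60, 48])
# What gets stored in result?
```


total([42, 78, 34, 60, 48])
= 42 + total([78, 34, 60, 48])
= 42 + 78 + total([34, 60, 48])
= 42 + 78 + 34 + total([60, 48])
= 42 + 78 + 34 + 60 + total([48])
= 42 + 78 + 34 + 60 + 48 + total([])
= 42 + 78 + 34 + 60 + 48 + 0
= 262


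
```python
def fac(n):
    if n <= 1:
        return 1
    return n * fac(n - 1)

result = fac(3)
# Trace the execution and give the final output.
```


fac(3)
= 3 * fac(2)
= 3 * 2 * fac(1)
= 3 * 2 * 1
= 6


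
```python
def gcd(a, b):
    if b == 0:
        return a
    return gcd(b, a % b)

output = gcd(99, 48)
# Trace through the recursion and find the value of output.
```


gcd(99, 48)
= gcd(48, 99 % 48) = gcd(48, 3)
= gcd(3, 48 % 3) = gcd(3, 0)
b == 0, return a = 3


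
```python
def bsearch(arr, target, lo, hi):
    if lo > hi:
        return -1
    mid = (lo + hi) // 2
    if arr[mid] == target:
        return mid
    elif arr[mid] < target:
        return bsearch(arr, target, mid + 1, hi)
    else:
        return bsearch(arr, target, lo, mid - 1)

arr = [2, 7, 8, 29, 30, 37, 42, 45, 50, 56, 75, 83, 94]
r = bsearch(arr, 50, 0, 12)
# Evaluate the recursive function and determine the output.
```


bsearch(arr, 50, 0, 12)
lo=0, hi=12, mid=6, arr[mid]=42
42 < 50, search right half
lo=7, hi=12, mid=9, arr[mid]=56
56 > 50, search left half
lo=7, hi=8, mid=7, arr[mid]=45
45 < 50, search right half
lo=8, hi=8, mid=8, arr[mid]=50
arr[8] == 50, found at index 8
= 8


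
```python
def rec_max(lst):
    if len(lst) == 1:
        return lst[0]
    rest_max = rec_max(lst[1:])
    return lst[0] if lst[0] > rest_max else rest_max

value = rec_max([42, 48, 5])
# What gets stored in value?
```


rec_max([42, 48, 5])
= compare 42 with rec_max([48, 5])
= compare 48 with rec_max([5])
Base: rec_max([5]) = 5
compare 48 with 5: max = 48
compare 42 with 48: max = 48
= 48


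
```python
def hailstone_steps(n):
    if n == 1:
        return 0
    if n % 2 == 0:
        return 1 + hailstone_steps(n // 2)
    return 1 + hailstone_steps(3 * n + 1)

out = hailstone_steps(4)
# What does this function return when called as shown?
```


hailstone_steps(4)
4 is even -> hailstone_steps(2)
2 is even -> hailstone_steps(1)
Reached 1 after 2 steps
= 2


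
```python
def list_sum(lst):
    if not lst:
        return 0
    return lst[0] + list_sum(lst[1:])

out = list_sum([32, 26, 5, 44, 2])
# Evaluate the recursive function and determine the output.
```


list_sum([32, 26, 5, 44, 2])
= 32 + list_sum([26, 5, 44, 2])
= 32 + 26 + list_sum([5, 44, 2])
= 32 + 26 + 5 + list_sum([44, 2])
= 32 + 26 + 5 + 44 + list_sum([2])
= 32 + 26 + 5 + 44 + 2 + list_sum([])
= 32 + 26 + 5 + 44 + 2 + 0
= 109


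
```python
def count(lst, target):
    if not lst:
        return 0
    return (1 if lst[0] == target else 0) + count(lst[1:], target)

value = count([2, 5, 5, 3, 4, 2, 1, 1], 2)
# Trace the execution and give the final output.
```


count([2, 5, 5, 3, 4, 2, 1, 1], 2)
lst[0]=2 == 2: 1 + count([5, 5, 3, 4, 2, 1, 1], 2)
lst[0]=5 != 2: 0 + count([5, 3, 4, 2, 1, 1], 2)
lst[0]=5 != 2: 0 + count([3, 4, 2, 1, 1], 2)
lst[0]=3 != 2: 0 + count([4, 2, 1, 1], 2)
lst[0]=4 != 2: 0 + count([2, 1, 1], 2)
lst[0]=2 == 2: 1 + count([1, 1], 2)
lst[0]=1 != 2: 0 + count([1], 2)
lst[0]=1 != 2: 0 + count([], 2)
= 2


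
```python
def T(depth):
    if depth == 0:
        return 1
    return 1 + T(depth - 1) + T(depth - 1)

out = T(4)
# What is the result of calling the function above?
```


T(4)
= 1 + T(3) + T(3)
= 1 + 2 * T(3)
T(k) = 2^(k+1) - 1
T(0) = 1
T(1) = 3
T(2) = 7
T(3) = 15
T(4) = 31
T(4) = 2^5 - 1 = 31


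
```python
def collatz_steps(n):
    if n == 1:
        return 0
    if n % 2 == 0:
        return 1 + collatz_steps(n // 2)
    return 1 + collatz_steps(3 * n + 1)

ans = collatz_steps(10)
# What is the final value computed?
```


collatz_steps(10)
10 is even -> collatz_steps(5)
5 is odd -> 3*5+1 = 16 -> collatz_steps(16)
16 is even -> collatz_steps(8)
8 is even -> collatz_steps(4)
4 is even -> collatz_steps(2)
2 is even -> collatz_steps(1)
Reached 1 after 6 steps
= 6


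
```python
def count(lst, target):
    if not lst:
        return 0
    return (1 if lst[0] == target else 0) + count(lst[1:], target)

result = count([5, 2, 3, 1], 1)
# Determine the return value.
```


count([5, 2, 3, 1], 1)
lst[0]=5 != 1: 0 + count([2, 3, 1], 1)
lst[0]=2 != 1: 0 + count([3, 1], 1)
lst[0]=3 != 1: 0 + count([1], 1)
lst[0]=1 == 1: 1 + count([], 1)
= 1


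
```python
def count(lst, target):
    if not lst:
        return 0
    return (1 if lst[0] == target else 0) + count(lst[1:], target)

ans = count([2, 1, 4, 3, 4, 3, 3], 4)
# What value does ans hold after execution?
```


count([2, 1, 4, 3, 4, 3, 3], 4)
lst[0]=2 != 4: 0 + count([1, 4, 3, 4, 3, 3], 4)
lst[0]=1 != 4: 0 + count([4, 3, 4, 3, 3], 4)
lst[0]=4 == 4: 1 + count([3, 4, 3, 3], 4)
lst[0]=3 != 4: 0 + count([4, 3, 3], 4)
lst[0]=4 == 4: 1 + count([3, 3], 4)
lst[0]=3 != 4: 0 + count([3], 4)
lst[0]=3 != 4: 0 + count([], 4)
= 2


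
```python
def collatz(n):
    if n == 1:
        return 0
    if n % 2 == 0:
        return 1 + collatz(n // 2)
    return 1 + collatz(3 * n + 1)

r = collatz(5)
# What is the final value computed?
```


collatz(5)
5 is odd -> 3*5+1 = 16 -> collatz(16)
16 is even -> collatz(8)
8 is even -> collatz(4)
4 is even -> collatz(2)
2 is even -> collatz(1)
Reached 1 after 5 steps
= 5


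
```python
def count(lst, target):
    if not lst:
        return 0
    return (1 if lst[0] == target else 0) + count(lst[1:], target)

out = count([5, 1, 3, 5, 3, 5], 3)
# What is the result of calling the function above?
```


count([5, 1, 3, 5, 3, 5], 3)
lst[0]=5 != 3: 0 + count([1, 3, 5, 3, 5], 3)
lst[0]=1 != 3: 0 + count([3, 5, 3, 5], 3)
lst[0]=3 == 3: 1 + count([5, 3, 5], 3)
lst[0]=5 != 3: 0 + count([3, 5], 3)
lst[0]=3 == 3: 1 + count([5], 3)
lst[0]=5 != 3: 0 + count([], 3)
= 2


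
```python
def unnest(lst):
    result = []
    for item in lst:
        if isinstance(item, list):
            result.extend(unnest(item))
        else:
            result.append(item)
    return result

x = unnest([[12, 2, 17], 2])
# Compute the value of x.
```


unnest([[12, 2, 17], 2])
Processing each element:
  [12, 2, 17] is a list -> unnest recursively -> [12, 2, 17]
  2 is not a list -> append 2
= [12, 2, 17, 2]


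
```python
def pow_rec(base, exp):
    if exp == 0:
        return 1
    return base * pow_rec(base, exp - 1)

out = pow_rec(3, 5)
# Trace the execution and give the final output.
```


pow_rec(3, 5)
= 3 * pow_rec(3, 4)
= 3 * 3 * pow_rec(3, 3)
= 3 * 3 * 3 * pow_rec(3, 2)
= 3 * 3 * 3 * 3 * pow_rec(3, 1)
= 3 * 3 * 3 * 3 * 3 * pow_rec(3, 0)
= 3 * 3 * 3 * 3 * 3 * 1
= 243


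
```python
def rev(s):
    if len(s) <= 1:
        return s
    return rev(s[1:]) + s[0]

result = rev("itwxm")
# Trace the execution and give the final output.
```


rev("itwxm")
= rev("twxm") + "i"
= rev("wxm") + "t" + "i"
= rev("xm") + "w" + "t" + "i"
= rev("m") + "x" + "w" + "t" + "i"
= "m" + "x" + "w" + "t" + "i"
= "mxwti"


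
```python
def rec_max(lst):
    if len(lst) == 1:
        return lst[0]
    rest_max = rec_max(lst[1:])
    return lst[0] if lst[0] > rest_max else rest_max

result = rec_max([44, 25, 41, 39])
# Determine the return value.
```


rec_max([44, 25, 41, 39])
= compare 44 with rec_max([25, 41, 39])
= compare 25 with rec_max([41, 39])
= compare 41 with rec_max([39])
Base: rec_max([39]) = 39
compare 41 with 39: max = 41
compare 25 with 41: max = 41
compare 44 with 41: max = 44
= 44


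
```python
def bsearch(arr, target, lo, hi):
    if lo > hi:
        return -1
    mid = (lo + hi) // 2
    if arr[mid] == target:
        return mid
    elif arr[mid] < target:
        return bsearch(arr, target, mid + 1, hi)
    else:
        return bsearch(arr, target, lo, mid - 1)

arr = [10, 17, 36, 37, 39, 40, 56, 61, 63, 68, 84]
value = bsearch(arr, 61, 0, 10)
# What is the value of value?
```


bsearch(arr, 61, 0, 10)
lo=0, hi=10, mid=5, arr[mid]=40
40 < 61, search right half
lo=6, hi=10, mid=8, arr[mid]=63
63 > 61, search left half
lo=6, hi=7, mid=6, arr[mid]=56
56 < 61, search right half
lo=7, hi=7, mid=7, arr[mid]=61
arr[7] == 61, found at index 7
= 7


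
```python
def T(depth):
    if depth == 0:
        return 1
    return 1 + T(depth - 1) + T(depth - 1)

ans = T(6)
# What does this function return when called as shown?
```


T(6)
= 1 + T(5) + T(5)
= 1 + 2 * T(5)
T(k) = 2^(k+1) - 1
T(0) = 1
T(1) = 3
T(2) = 7
T(3) = 15
T(4) = 31
T(6) = 2^7 - 1 = 127


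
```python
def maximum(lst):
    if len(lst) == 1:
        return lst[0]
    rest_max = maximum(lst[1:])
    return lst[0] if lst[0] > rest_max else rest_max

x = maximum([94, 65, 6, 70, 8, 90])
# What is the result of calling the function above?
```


maximum([94, 65, 6, 70, 8, 90])
= compare 94 with maximum([65, 6, 70, 8, 90])
= compare 65 with maximum([6, 70, 8, 90])
= compare 6 with maximum([70, 8, 90])
= compare 70 with maximum([8, 90])
= compare 8 with maximum([90])
Base: maximum([90]) = 90
compare 8 with 90: max = 90
compare 70 with 90: max = 90
compare 6 with 90: max = 90
compare 65 with 90: max = 90
compare 94 with 90: max = 94
= 94


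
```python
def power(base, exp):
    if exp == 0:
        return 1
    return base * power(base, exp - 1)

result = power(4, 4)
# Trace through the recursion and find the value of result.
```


power(4, 4)
= 4 * power(4, 3)
= 4 * 4 * power(4, 2)
= 4 * 4 * 4 * power(4, 1)
= 4 * 4 * 4 * 4 * power(4, 0)
= 4 * 4 * 4 * 4 * 1
= 256


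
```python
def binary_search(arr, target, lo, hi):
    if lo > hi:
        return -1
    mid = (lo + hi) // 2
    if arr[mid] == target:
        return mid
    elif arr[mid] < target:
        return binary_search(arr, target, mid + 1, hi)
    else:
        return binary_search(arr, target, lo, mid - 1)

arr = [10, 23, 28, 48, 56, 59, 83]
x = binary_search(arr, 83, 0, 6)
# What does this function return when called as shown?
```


binary_search(arr, 83, 0, 6)
lo=0, hi=6, mid=3, arr[mid]=48
48 < 83, search right half
lo=4, hi=6, mid=5, arr[mid]=59
59 < 83, search right half
lo=6, hi=6, mid=6, arr[mid]=83
arr[6] == 83, found at index 6
= 6


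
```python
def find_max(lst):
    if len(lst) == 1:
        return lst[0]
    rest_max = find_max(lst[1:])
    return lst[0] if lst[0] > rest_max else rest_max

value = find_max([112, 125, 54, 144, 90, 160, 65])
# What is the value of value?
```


find_max([112, 125, 54, 144, 90, 160, 65])
= compare 112 with find_max([125, 54, 144, 90, 160, 65])
= compare 125 with find_max([54, 144, 90, 160, 65])
= compare 54 with find_max([144, 90, 160, 65])
= compare 144 with find_max([90, 160, 65])
= compare 90 with find_max([160, 65])
= compare 160 with find_max([65])
Base: find_max([65]) = 65
compare 160 with 65: max = 160
compare 90 with 160: max = 160
compare 144 with 160: max = 160
compare 54 with 160: max = 160
compare 125 with 160: max = 160
compare 112 with 160: max = 160
= 160


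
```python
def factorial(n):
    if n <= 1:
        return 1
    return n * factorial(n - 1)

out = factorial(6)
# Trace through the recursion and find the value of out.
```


factorial(6)
= 6 * factorial(5)
= 6 * 5 * factorial(4)
= 6 * 5 * 4 * factorial(3)
= 6 * 5 * 4 * 3 * factorial(2)
= 6 * 5 * 4 * 3 * 2 * factorial(1)
= 6 * 5 * 4 * 3 * 2 * 1
= 720


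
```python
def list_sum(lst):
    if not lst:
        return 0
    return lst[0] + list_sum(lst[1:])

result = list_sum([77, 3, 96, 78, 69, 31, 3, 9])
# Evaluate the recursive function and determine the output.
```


list_sum([77, 3, 96, 78, 69, 31, 3, 9])
= 77 + list_sum([3, 96, 78, 69, 31, 3, 9])
= 77 + 3 + list_sum([96, 78, 69, 31, 3, 9])
= 77 + 3 + 96 + list_sum([78, 69, 31, 3, 9])
= 77 + 3 + 96 + 78 + list_sum([69, 31, 3, 9])
= 77 + 3 + 96 + 78 + 69 + list_sum([31, 3, 9])
= 77 + 3 + 96 + 78 + 69 + 31 + list_sum([3, 9])
= 77 + 3 + 96 + 78 + 69 + 31 + 3 + list_sum([9])
= 77 + 3 + 96 + 78 + 69 + 31 + 3 + 9 + list_sum([])
= 77 + 3 + 96 + 78 + 69 + 31 + 3 + 9 + 0
= 366


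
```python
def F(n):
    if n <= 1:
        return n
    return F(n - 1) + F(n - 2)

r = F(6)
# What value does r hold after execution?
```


F(6)
= F(5) + F(4)
= (F(4) + F(3)) + F(4)
Computing bottom-up: F(0)=0, F(1)=1, F(2)=1, F(3)=2, F(4)=3, F(5)=5, F(6)=8
= 8


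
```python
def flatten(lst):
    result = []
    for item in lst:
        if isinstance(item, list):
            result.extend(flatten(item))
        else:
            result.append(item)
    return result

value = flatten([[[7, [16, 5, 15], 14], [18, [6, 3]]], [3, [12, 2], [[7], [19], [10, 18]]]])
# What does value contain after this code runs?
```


flatten([[[7, [16, 5, 15], 14], [18, [6, 3]]], [3, [12, 2], [[7], [19], [10, 18]]]])
Processing each element:
  [[7, [16, 5, 15], 14], [18, [6, 3]]] is a list -> flatten recursively -> [7, 16, 5, 15, 14, 18, 6, 3]
  [3, [12, 2], [[7], [19], [10, 18]]] is a list -> flatten recursively -> [3, 12, 2, 7, 19, 10, 18]
= [7, 16, 5, 15, 14, 18, 6, 3, 3, 12, 2, 7, 19, 10, 18]
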